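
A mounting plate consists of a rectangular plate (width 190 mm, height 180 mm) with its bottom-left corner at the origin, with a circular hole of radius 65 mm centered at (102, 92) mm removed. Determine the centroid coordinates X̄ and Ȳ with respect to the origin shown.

Part | A | x̄ᵢ | ȳᵢ | A·x̄ᵢ | A·ȳᵢ
plate | 34200.00 | 95.00 | 90.00 | 3249000.00 | 3078000.00
hole | -13273.23 | 102.00 | 92.00 | -1353869.35 | -1221137.06
Σ | 20926.77 |  |  | 1895130.65 | 1856862.94
X̄ = 1895130.65 / 20926.77 = 90.56 mm
Ȳ = 1856862.94 / 20926.77 = 88.73 mm

X̄ = 90.56 mm, Ȳ = 88.73 mm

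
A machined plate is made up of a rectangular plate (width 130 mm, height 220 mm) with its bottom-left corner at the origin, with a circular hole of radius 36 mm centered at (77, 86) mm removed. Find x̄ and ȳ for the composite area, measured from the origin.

plate: A = 130 × 220 = 28600.00, centroid at (65.00, 110.00).
hole: A = −π·36² = -4071.50, centroid at (77.00, 86.00).
ΣA = 24528.50 mm², ΣAx̄ = 1545494.19 mm³, ΣAȳ = 2795850.65 mm³.
x̄ = 1545494.19/24528.50 = 63.01 mm; ȳ = 2795850.65/24528.50 = 113.98 mm.

x̄ = 63.01 mm, ȳ = 113.98 mm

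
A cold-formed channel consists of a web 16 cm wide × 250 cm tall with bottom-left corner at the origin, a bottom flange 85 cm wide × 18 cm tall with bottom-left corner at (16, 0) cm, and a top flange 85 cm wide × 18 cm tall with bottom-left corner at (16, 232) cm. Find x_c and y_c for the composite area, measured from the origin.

x_c = 29.89 cm, y_c = 125.00 cm

web: A = 16 × 250 = 4000.00, centroid at (8.00, 125.00).
bottom flange: A = 85 × 18 = 1530.00, centroid at (58.50, 9.00).
top flange: A = 85 × 18 = 1530.00, centroid at (58.50, 241.00).
ΣA = 7060.00 cm²
ΣAx_c = (4000.00)(8.00) + (1530.00)(58.50) + (1530.00)(58.50) = 211010.00 cm³
ΣAy_c = (4000.00)(125.00) + (1530.00)(9.00) + (1530.00)(241.00) = 882500.00 cm³
x_c = 211010.00 / 7060.00 = 29.89 cm
y_c = 882500.00 / 7060.00 = 125.00 cm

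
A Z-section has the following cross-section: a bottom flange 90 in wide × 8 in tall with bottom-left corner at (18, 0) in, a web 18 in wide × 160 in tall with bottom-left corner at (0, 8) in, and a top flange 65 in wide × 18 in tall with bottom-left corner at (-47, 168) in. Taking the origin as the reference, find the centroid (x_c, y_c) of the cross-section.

bottom flange: A = 90 × 8 = 720.00, centroid at (63.00, 4.00).
web: A = 18 × 160 = 2880.00, centroid at (9.00, 88.00).
top flange: A = 65 × 18 = 1170.00, centroid at (-14.50, 177.00).
ΣA = 4770.00 in², ΣAx_c = 54315.00 in³, ΣAy_c = 463410.00 in³.
x_c = 54315.00/4770.00 = 11.39 in; y_c = 463410.00/4770.00 = 97.15 in.

x_c = 11.39 in, y_c = 97.15 in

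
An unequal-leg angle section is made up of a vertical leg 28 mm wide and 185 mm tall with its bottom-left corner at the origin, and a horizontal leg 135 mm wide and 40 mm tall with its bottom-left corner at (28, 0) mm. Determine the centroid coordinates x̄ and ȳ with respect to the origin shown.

x̄ = 55.60 mm, ȳ = 55.50 mm

Part | A | x̄ᵢ | ȳᵢ | A·x̄ᵢ | A·ȳᵢ
vertical leg | 5180.00 | 14.00 | 92.50 | 72520.00 | 479150.00
horizontal leg | 5400.00 | 95.50 | 20.00 | 515700.00 | 108000.00
Σ | 10580.00 |  |  | 588220.00 | 587150.00
x̄ = 588220.00 / 10580.00 = 55.60 mm
ȳ = 587150.00 / 10580.00 = 55.50 mm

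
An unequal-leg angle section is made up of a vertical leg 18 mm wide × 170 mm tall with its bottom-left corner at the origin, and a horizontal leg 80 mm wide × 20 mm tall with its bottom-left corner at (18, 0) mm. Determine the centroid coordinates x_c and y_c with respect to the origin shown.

Part | A | x̄ᵢ | ȳᵢ | A·x̄ᵢ | A·ȳᵢ
vertical leg | 3060.00 | 9.00 | 85.00 | 27540.00 | 260100.00
horizontal leg | 1600.00 | 58.00 | 10.00 | 92800.00 | 16000.00
Σ | 4660.00 |  |  | 120340.00 | 276100.00
x_c = 120340.00 / 4660.00 = 25.82 mm
y_c = 276100.00 / 4660.00 = 59.25 mm

x_c = 25.82 mm, y_c = 59.25 mm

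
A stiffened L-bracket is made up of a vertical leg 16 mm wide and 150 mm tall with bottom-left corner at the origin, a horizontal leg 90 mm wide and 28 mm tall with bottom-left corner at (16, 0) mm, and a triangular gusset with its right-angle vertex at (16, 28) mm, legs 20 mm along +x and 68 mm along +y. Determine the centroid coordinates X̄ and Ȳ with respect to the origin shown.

vertical leg: A = 16 × 150 = 2400.00, centroid at (8.00, 75.00).
horizontal leg: A = 90 × 28 = 2520.00, centroid at (61.00, 14.00).
gusset: A = ½·20·68 = 680.00, centroid at (22.67, 50.67).
ΣA = 5600.00 mm²
ΣAX̄ = (2400.00)(8.00) + (2520.00)(61.00) + (680.00)(22.67) = 188333.33 mm³
ΣAȲ = (2400.00)(75.00) + (2520.00)(14.00) + (680.00)(50.67) = 249733.33 mm³
X̄ = 188333.33 / 5600.00 = 33.63 mm
Ȳ = 249733.33 / 5600.00 = 44.60 mm

X̄ = 33.63 mm, Ȳ = 44.60 mm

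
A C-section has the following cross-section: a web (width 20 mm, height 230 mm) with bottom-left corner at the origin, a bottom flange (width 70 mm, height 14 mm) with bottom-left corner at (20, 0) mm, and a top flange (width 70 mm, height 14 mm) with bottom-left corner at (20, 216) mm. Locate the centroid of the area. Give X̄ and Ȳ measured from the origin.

X̄ = 23.45 mm, Ȳ = 115.00 mm

web: A = 20 × 230 = 4600.00, centroid at (10.00, 115.00).
bottom flange: A = 70 × 14 = 980.00, centroid at (55.00, 7.00).
top flange: A = 70 × 14 = 980.00, centroid at (55.00, 223.00).
ΣA = 6560.00 mm²
ΣAX̄ = (4600.00)(10.00) + (980.00)(55.00) + (980.00)(55.00) = 153800.00 mm³
ΣAȲ = (4600.00)(115.00) + (980.00)(7.00) + (980.00)(223.00) = 754400.00 mm³
X̄ = 153800.00 / 6560.00 = 23.45 mm
Ȳ = 754400.00 / 6560.00 = 115.00 mm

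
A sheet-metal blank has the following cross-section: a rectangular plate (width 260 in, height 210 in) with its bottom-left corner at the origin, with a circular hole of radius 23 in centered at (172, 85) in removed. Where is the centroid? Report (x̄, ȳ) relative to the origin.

Part | A | x̄ᵢ | ȳᵢ | A·x̄ᵢ | A·ȳᵢ
plate | 54600.00 | 130.00 | 105.00 | 7098000.00 | 5733000.00
hole | -1661.90 | 172.00 | 85.00 | -285847.23 | -141261.71
Σ | 52938.10 |  |  | 6812152.77 | 5591738.29
x̄ = 6812152.77 / 52938.10 = 128.68 in
ȳ = 5591738.29 / 52938.10 = 105.63 in

x̄ = 128.68 in, ȳ = 105.63 in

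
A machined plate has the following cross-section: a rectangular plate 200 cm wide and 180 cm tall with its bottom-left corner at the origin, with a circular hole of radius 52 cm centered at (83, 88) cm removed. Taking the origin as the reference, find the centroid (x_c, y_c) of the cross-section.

x_c = 105.25 cm, y_c = 90.62 cm

Part | A | x̄ᵢ | ȳᵢ | A·x̄ᵢ | A·ȳᵢ
plate | 36000.00 | 100.00 | 90.00 | 3600000.00 | 3240000.00
hole | -8494.87 | 83.00 | 88.00 | -705073.92 | -747548.26
Σ | 27505.13 |  |  | 2894926.08 | 2492451.74
x_c = 2894926.08 / 27505.13 = 105.25 cm
y_c = 2492451.74 / 27505.13 = 90.62 cm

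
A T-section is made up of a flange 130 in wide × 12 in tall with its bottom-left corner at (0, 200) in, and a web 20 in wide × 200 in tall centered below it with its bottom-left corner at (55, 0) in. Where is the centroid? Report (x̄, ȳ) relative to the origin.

web: A = 20 × 200 = 4000.00, centroid at (65.00, 100.00).
flange: A = 130 × 12 = 1560.00, centroid at (65.00, 206.00).
ΣA = 5560.00 in²
ΣAx̄ = (4000.00)(65.00) + (1560.00)(65.00) = 361400.00 in³
ΣAȳ = (4000.00)(100.00) + (1560.00)(206.00) = 721360.00 in³
x̄ = 361400.00 / 5560.00 = 65.00 in
ȳ = 721360.00 / 5560.00 = 129.74 in

x̄ = 65.00 in, ȳ = 129.74 in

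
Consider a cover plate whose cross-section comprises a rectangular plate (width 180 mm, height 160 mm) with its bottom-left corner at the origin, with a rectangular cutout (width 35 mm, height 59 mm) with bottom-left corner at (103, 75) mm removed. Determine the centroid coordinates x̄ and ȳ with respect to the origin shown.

plate: A = 180 × 160 = 28800.00, centroid at (90.00, 80.00).
hole: A = −(35 × 59) = -2065.00, centroid at (120.50, 104.50).
ΣA = 26735.00 mm², ΣAx̄ = 2343167.50 mm³, ΣAȳ = 2088207.50 mm³.
x̄ = 2343167.50/26735.00 = 87.64 mm; ȳ = 2088207.50/26735.00 = 78.11 mm.

x̄ = 87.64 mm, ȳ = 78.11 mm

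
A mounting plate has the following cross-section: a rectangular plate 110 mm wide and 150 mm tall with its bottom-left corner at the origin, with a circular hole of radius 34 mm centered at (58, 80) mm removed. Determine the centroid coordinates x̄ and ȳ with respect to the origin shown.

x̄ = 54.15 mm, ȳ = 73.59 mm

Part | A | x̄ᵢ | ȳᵢ | A·x̄ᵢ | A·ȳᵢ
plate | 16500.00 | 55.00 | 75.00 | 907500.00 | 1237500.00
hole | -3631.68 | 58.00 | 80.00 | -210637.50 | -290534.49
Σ | 12868.32 |  |  | 696862.50 | 946965.51
x̄ = 696862.50 / 12868.32 = 54.15 mm
ȳ = 946965.51 / 12868.32 = 73.59 mm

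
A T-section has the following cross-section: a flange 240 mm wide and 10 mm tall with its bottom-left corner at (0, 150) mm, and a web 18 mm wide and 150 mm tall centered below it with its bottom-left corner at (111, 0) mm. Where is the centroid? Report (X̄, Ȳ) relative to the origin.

web: A = 18 × 150 = 2700.00, centroid at (120.00, 75.00).
flange: A = 240 × 10 = 2400.00, centroid at (120.00, 155.00).
ΣA = 5100.00 mm², ΣAX̄ = 612000.00 mm³, ΣAȲ = 574500.00 mm³.
X̄ = 612000.00/5100.00 = 120.00 mm; Ȳ = 574500.00/5100.00 = 112.65 mm.

X̄ = 120.00 mm, Ȳ = 112.65 mm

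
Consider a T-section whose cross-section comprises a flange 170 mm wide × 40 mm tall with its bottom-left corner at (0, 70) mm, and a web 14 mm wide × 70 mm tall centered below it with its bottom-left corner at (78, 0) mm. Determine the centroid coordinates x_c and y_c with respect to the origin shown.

web: A = 14 × 70 = 980.00, centroid at (85.00, 35.00).
flange: A = 170 × 40 = 6800.00, centroid at (85.00, 90.00).
ΣA = 7780.00 mm²
ΣAx_c = (980.00)(85.00) + (6800.00)(85.00) = 661300.00 mm³
ΣAy_c = (980.00)(35.00) + (6800.00)(90.00) = 646300.00 mm³
x_c = 661300.00 / 7780.00 = 85.00 mm
y_c = 646300.00 / 7780.00 = 83.07 mm

x_c = 85.00 mm, y_c = 83.07 mm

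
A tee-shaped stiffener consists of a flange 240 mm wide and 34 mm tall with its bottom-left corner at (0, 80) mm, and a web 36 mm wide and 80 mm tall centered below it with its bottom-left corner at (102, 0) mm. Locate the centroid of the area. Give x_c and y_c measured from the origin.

x_c = 120.00 mm, y_c = 82.13 mm

web: A = 36 × 80 = 2880.00, centroid at (120.00, 40.00).
flange: A = 240 × 34 = 8160.00, centroid at (120.00, 97.00).
ΣA = 11040.00 mm²
ΣAx_c = (2880.00)(120.00) + (8160.00)(120.00) = 1324800.00 mm³
ΣAy_c = (2880.00)(40.00) + (8160.00)(97.00) = 906720.00 mm³
x_c = 1324800.00 / 11040.00 = 120.00 mm
y_c = 906720.00 / 11040.00 = 82.13 mm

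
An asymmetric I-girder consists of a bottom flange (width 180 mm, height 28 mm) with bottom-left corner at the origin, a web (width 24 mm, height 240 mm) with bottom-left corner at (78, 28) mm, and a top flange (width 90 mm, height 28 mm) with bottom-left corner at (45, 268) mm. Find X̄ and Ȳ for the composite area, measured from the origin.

bottom flange: A = 180 × 28 = 5040.00, centroid at (90.00, 14.00).
web: A = 24 × 240 = 5760.00, centroid at (90.00, 148.00).
top flange: A = 90 × 28 = 2520.00, centroid at (90.00, 282.00).
ΣA = 13320.00 mm²
ΣAX̄ = (5040.00)(90.00) + (5760.00)(90.00) + (2520.00)(90.00) = 1198800.00 mm³
ΣAȲ = (5040.00)(14.00) + (5760.00)(148.00) + (2520.00)(282.00) = 1633680.00 mm³
X̄ = 1198800.00 / 13320.00 = 90.00 mm
Ȳ = 1633680.00 / 13320.00 = 122.65 mm

X̄ = 90.00 mm, Ȳ = 122.65 mm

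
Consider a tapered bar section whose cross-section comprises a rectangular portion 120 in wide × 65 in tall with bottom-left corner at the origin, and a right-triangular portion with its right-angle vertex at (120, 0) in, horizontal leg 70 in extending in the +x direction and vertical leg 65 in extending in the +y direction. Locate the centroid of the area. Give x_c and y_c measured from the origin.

x_c = 78.82 in, y_c = 30.05 in

rectangular portion: A = 120 × 65 = 7800.00, centroid at (60.00, 32.50).
triangular portion: A = ½·70·65 = 2275.00, centroid at (143.33, 21.67).
ΣA = 10075.00 in², ΣAx_c = 794083.33 in³, ΣAy_c = 302791.67 in³.
x_c = 794083.33/10075.00 = 78.82 in; y_c = 302791.67/10075.00 = 30.05 in.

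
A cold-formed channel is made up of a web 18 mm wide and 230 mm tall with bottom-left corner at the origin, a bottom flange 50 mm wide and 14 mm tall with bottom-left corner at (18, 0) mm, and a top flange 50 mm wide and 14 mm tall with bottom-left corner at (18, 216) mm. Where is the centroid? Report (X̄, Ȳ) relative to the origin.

X̄ = 17.59 mm, Ȳ = 115.00 mm

web: A = 18 × 230 = 4140.00, centroid at (9.00, 115.00).
bottom flange: A = 50 × 14 = 700.00, centroid at (43.00, 7.00).
top flange: A = 50 × 14 = 700.00, centroid at (43.00, 223.00).
ΣA = 5540.00 mm²
ΣAX̄ = (4140.00)(9.00) + (700.00)(43.00) + (700.00)(43.00) = 97460.00 mm³
ΣAȲ = (4140.00)(115.00) + (700.00)(7.00) + (700.00)(223.00) = 637100.00 mm³
X̄ = 97460.00 / 5540.00 = 17.59 mm
Ȳ = 637100.00 / 5540.00 = 115.00 mm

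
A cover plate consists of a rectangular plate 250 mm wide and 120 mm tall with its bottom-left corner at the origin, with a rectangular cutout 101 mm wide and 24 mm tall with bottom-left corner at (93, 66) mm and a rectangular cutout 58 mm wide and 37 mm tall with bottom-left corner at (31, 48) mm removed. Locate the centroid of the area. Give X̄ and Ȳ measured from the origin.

Part | A | x̄ᵢ | ȳᵢ | A·x̄ᵢ | A·ȳᵢ
plate | 30000.00 | 125.00 | 60.00 | 3750000.00 | 1800000.00
hole 1 | -2424.00 | 143.50 | 78.00 | -347844.00 | -189072.00
hole 2 | -2146.00 | 60.00 | 66.50 | -128760.00 | -142709.00
Σ | 25430.00 |  |  | 3273396.00 | 1468219.00
X̄ = 3273396.00 / 25430.00 = 128.72 mm
Ȳ = 1468219.00 / 25430.00 = 57.74 mm

X̄ = 128.72 mm, Ȳ = 57.74 mm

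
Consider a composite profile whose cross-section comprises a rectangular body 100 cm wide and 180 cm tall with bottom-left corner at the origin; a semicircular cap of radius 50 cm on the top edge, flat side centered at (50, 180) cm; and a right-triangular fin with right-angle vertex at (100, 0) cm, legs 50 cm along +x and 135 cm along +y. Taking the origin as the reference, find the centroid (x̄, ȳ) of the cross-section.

x̄ = 58.89 cm, ȳ = 101.26 cm

rectangular body: A = 100 × 180 = 18000.00, centroid at (50.00, 90.00).
semicircular top: A = ½π·50² = 3926.99, centroid at (50.00, 201.22).
triangular fin: A = ½·50·135 = 3375.00, centroid at (116.67, 45.00).
ΣA = 25301.99 cm², ΣAx̄ = 1490099.54 cm³, ΣAȳ = 2562066.68 cm³.
x̄ = 1490099.54/25301.99 = 58.89 cm; ȳ = 2562066.68/25301.99 = 101.26 cm.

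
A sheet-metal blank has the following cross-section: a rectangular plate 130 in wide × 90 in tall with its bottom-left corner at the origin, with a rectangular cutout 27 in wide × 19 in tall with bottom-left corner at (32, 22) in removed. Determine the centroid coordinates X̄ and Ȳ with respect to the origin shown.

Part | A | x̄ᵢ | ȳᵢ | A·x̄ᵢ | A·ȳᵢ
plate | 11700.00 | 65.00 | 45.00 | 760500.00 | 526500.00
hole | -513.00 | 45.50 | 31.50 | -23341.50 | -16159.50
Σ | 11187.00 |  |  | 737158.50 | 510340.50
X̄ = 737158.50 / 11187.00 = 65.89 in
Ȳ = 510340.50 / 11187.00 = 45.62 in

X̄ = 65.89 in, Ȳ = 45.62 in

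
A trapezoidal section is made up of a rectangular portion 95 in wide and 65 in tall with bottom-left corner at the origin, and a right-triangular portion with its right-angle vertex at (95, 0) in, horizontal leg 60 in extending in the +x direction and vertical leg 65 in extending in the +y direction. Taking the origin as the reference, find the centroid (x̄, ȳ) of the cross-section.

x̄ = 63.70 in, ȳ = 29.90 in

rectangular portion: A = 95 × 65 = 6175.00, centroid at (47.50, 32.50).
triangular portion: A = ½·60·65 = 1950.00, centroid at (115.00, 21.67).
ΣA = 8125.00 in², ΣAx̄ = 517562.50 in³, ΣAȳ = 242937.50 in³.
x̄ = 517562.50/8125.00 = 63.70 in; ȳ = 242937.50/8125.00 = 29.90 in.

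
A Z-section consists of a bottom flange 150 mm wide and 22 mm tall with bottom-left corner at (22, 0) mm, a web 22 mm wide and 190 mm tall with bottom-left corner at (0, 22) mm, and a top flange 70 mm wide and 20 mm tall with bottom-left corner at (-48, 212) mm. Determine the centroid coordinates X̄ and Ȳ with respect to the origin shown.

X̄ = 39.18 mm, Ȳ = 94.16 mm

Part | A | x̄ᵢ | ȳᵢ | A·x̄ᵢ | A·ȳᵢ
bottom flange | 3300.00 | 97.00 | 11.00 | 320100.00 | 36300.00
web | 4180.00 | 11.00 | 117.00 | 45980.00 | 489060.00
top flange | 1400.00 | -13.00 | 222.00 | -18200.00 | 310800.00
Σ | 8880.00 |  |  | 347880.00 | 836160.00
X̄ = 347880.00 / 8880.00 = 39.18 mm
Ȳ = 836160.00 / 8880.00 = 94.16 mm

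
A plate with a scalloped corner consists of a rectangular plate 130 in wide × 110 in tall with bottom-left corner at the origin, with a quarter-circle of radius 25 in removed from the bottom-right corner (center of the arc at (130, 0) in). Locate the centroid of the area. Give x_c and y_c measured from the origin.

x_c = 63.07 in, y_c = 56.58 in

Part | A | x̄ᵢ | ȳᵢ | A·x̄ᵢ | A·ȳᵢ
plate | 14300.00 | 65.00 | 55.00 | 929500.00 | 786500.00
removed quarter-circle | -490.87 | 119.39 | 10.61 | -58605.27 | -5208.33
Σ | 13809.13 |  |  | 870894.73 | 781291.67
x_c = 870894.73 / 13809.13 = 63.07 in
y_c = 781291.67 / 13809.13 = 56.58 in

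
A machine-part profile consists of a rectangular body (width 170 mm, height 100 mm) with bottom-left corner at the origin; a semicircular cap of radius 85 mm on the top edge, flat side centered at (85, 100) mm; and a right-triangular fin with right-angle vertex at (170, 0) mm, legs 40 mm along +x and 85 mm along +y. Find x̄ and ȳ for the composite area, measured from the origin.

x̄ = 90.56 mm, ȳ = 81.28 mm

Part | A | x̄ᵢ | ȳᵢ | A·x̄ᵢ | A·ȳᵢ
rectangular body | 17000.00 | 85.00 | 50.00 | 1445000.00 | 850000.00
semicircular top | 11349.00 | 85.00 | 136.08 | 964665.29 | 1544317.01
triangular fin | 1700.00 | 183.33 | 28.33 | 311666.67 | 48166.67
Σ | 30049.00 |  |  | 2721331.96 | 2442483.68
x̄ = 2721331.96 / 30049.00 = 90.56 mm
ȳ = 2442483.68 / 30049.00 = 81.28 mm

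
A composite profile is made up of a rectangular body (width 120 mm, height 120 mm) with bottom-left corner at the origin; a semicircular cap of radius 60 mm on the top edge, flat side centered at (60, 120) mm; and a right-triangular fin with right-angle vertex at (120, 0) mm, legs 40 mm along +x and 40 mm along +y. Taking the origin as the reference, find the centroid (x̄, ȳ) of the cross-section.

rectangular body: A = 120 × 120 = 14400.00, centroid at (60.00, 60.00).
semicircular top: A = ½π·60² = 5654.87, centroid at (60.00, 145.46).
triangular fin: A = ½·40·40 = 800.00, centroid at (133.33, 13.33).
ΣA = 20854.87 mm²
ΣAx̄ = (14400.00)(60.00) + (5654.87)(60.00) + (800.00)(133.33) = 1309958.67 mm³
ΣAȳ = (14400.00)(60.00) + (5654.87)(145.46) + (800.00)(13.33) = 1697250.68 mm³
x̄ = 1309958.67 / 20854.87 = 62.81 mm
ȳ = 1697250.68 / 20854.87 = 81.38 mm

x̄ = 62.81 mm, ȳ = 81.38 mm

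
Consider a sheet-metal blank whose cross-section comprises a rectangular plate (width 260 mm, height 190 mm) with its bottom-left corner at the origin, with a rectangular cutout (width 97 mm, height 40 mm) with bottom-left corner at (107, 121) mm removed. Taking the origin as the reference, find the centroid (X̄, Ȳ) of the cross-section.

Part | A | x̄ᵢ | ȳᵢ | A·x̄ᵢ | A·ȳᵢ
plate | 49400.00 | 130.00 | 95.00 | 6422000.00 | 4693000.00
hole | -3880.00 | 155.50 | 141.00 | -603340.00 | -547080.00
Σ | 45520.00 |  |  | 5818660.00 | 4145920.00
X̄ = 5818660.00 / 45520.00 = 127.83 mm
Ȳ = 4145920.00 / 45520.00 = 91.08 mm

X̄ = 127.83 mm, Ȳ = 91.08 mm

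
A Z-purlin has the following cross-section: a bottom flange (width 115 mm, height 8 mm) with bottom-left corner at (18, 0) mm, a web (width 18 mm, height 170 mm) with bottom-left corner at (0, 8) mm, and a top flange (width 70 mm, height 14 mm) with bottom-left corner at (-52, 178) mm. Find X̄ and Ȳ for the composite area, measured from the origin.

bottom flange: A = 115 × 8 = 920.00, centroid at (75.50, 4.00).
web: A = 18 × 170 = 3060.00, centroid at (9.00, 93.00).
top flange: A = 70 × 14 = 980.00, centroid at (-17.00, 185.00).
ΣA = 4960.00 mm², ΣAX̄ = 80340.00 mm³, ΣAȲ = 469560.00 mm³.
X̄ = 80340.00/4960.00 = 16.20 mm; Ȳ = 469560.00/4960.00 = 94.67 mm.

X̄ = 16.20 mm, Ȳ = 94.67 mm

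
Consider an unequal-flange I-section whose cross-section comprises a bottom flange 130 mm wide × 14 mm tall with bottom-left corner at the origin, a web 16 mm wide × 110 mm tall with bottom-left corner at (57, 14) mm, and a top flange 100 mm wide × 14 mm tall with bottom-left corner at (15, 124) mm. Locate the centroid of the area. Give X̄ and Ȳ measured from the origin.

X̄ = 65.00 mm, Ȳ = 63.77 mm

bottom flange: A = 130 × 14 = 1820.00, centroid at (65.00, 7.00).
web: A = 16 × 110 = 1760.00, centroid at (65.00, 69.00).
top flange: A = 100 × 14 = 1400.00, centroid at (65.00, 131.00).
ΣA = 4980.00 mm², ΣAX̄ = 323700.00 mm³, ΣAȲ = 317580.00 mm³.
X̄ = 323700.00/4980.00 = 65.00 mm; Ȳ = 317580.00/4980.00 = 63.77 mm.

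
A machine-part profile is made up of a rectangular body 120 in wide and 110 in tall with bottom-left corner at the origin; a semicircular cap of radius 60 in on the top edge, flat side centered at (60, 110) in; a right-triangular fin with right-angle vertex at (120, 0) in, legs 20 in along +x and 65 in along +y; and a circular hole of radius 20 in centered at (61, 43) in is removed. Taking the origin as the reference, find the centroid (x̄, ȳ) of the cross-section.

x̄ = 62.31 in, ȳ = 79.57 in

rectangular body: A = 120 × 110 = 13200.00, centroid at (60.00, 55.00).
semicircular top: A = ½π·60² = 5654.87, centroid at (60.00, 135.46).
triangular fin: A = ½·20·65 = 650.00, centroid at (126.67, 21.67).
hole: A = −π·20² = -1256.64, centroid at (61.00, 43.00).
ΣA = 18248.23 in², ΣAx̄ = 1136970.48 in³, ΣAȳ = 1452083.29 in³.
x̄ = 1136970.48/18248.23 = 62.31 in; ȳ = 1452083.29/18248.23 = 79.57 in.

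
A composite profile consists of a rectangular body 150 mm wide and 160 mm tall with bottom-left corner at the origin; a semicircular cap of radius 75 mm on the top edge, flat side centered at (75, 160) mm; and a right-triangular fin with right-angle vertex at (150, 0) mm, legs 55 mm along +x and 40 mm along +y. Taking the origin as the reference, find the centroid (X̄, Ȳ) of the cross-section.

X̄ = 78.03 mm, Ȳ = 106.96 mm

Part | A | x̄ᵢ | ȳᵢ | A·x̄ᵢ | A·ȳᵢ
rectangular body | 24000.00 | 75.00 | 80.00 | 1800000.00 | 1920000.00
semicircular top | 8835.73 | 75.00 | 191.83 | 662679.70 | 1694966.69
triangular fin | 1100.00 | 168.33 | 13.33 | 185166.67 | 14666.67
Σ | 33935.73 |  |  | 2647846.37 | 3629633.36
X̄ = 2647846.37 / 33935.73 = 78.03 mm
Ȳ = 3629633.36 / 33935.73 = 106.96 mm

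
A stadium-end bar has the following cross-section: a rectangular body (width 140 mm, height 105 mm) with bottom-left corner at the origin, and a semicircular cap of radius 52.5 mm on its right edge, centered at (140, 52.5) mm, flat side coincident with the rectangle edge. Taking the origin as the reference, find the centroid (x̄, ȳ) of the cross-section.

x̄ = 91.00 mm, ȳ = 52.50 mm

Part | A | x̄ᵢ | ȳᵢ | A·x̄ᵢ | A·ȳᵢ
rectangular body | 14700.00 | 70.00 | 52.50 | 1029000.00 | 771750.00
semicircular end | 4329.51 | 162.28 | 52.50 | 702599.78 | 227299.14
Σ | 19029.51 |  |  | 1731599.78 | 999049.14
x̄ = 1731599.78 / 19029.51 = 91.00 mm
ȳ = 999049.14 / 19029.51 = 52.50 mm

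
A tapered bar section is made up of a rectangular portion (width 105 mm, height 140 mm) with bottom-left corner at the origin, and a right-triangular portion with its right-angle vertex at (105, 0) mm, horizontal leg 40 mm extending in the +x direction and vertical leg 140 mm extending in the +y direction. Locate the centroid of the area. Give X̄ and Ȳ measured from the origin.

X̄ = 63.03 mm, Ȳ = 66.27 mm

rectangular portion: A = 105 × 140 = 14700.00, centroid at (52.50, 70.00).
triangular portion: A = ½·40·140 = 2800.00, centroid at (118.33, 46.67).
ΣA = 17500.00 mm²
ΣAX̄ = (14700.00)(52.50) + (2800.00)(118.33) = 1103083.33 mm³
ΣAȲ = (14700.00)(70.00) + (2800.00)(46.67) = 1159666.67 mm³
X̄ = 1103083.33 / 17500.00 = 63.03 mm
Ȳ = 1159666.67 / 17500.00 = 66.27 mm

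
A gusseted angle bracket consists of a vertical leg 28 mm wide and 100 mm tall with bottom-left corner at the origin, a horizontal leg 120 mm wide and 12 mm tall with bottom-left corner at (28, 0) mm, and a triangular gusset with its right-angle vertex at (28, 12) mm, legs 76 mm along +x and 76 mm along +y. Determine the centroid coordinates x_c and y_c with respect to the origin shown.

x_c = 44.89 mm, y_c = 35.98 mm

Part | A | x̄ᵢ | ȳᵢ | A·x̄ᵢ | A·ȳᵢ
vertical leg | 2800.00 | 14.00 | 50.00 | 39200.00 | 140000.00
horizontal leg | 1440.00 | 88.00 | 6.00 | 126720.00 | 8640.00
gusset | 2888.00 | 53.33 | 37.33 | 154026.67 | 107818.67
Σ | 7128.00 |  |  | 319946.67 | 256458.67
x_c = 319946.67 / 7128.00 = 44.89 mm
y_c = 256458.67 / 7128.00 = 35.98 mm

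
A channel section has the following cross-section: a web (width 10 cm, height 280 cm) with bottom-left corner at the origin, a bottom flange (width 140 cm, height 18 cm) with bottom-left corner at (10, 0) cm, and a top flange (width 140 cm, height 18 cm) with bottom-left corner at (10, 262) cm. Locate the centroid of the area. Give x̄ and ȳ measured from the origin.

Part | A | x̄ᵢ | ȳᵢ | A·x̄ᵢ | A·ȳᵢ
web | 2800.00 | 5.00 | 140.00 | 14000.00 | 392000.00
bottom flange | 2520.00 | 80.00 | 9.00 | 201600.00 | 22680.00
top flange | 2520.00 | 80.00 | 271.00 | 201600.00 | 682920.00
Σ | 7840.00 |  |  | 417200.00 | 1097600.00
x̄ = 417200.00 / 7840.00 = 53.21 cm
ȳ = 1097600.00 / 7840.00 = 140.00 cm

x̄ = 53.21 cm, ȳ = 140.00 cm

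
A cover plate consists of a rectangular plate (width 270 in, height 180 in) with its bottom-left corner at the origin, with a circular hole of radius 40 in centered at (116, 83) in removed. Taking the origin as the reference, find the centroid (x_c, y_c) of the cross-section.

plate: A = 270 × 180 = 48600.00, centroid at (135.00, 90.00).
hole: A = −π·40² = -5026.55, centroid at (116.00, 83.00).
ΣA = 43573.45 in²
ΣAx_c = (48600.00)(135.00) + (-5026.55)(116.00) = 5977920.40 in³
ΣAy_c = (48600.00)(90.00) + (-5026.55)(83.00) = 3956796.50 in³
x_c = 5977920.40 / 43573.45 = 137.19 in
y_c = 3956796.50 / 43573.45 = 90.81 in

x_c = 137.19 in, y_c = 90.81 in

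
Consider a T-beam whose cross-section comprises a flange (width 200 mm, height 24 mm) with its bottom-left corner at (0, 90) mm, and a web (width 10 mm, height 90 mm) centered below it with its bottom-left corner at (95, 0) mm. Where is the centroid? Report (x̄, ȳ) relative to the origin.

Part | A | x̄ᵢ | ȳᵢ | A·x̄ᵢ | A·ȳᵢ
web | 900.00 | 100.00 | 45.00 | 90000.00 | 40500.00
flange | 4800.00 | 100.00 | 102.00 | 480000.00 | 489600.00
Σ | 5700.00 |  |  | 570000.00 | 530100.00
x̄ = 570000.00 / 5700.00 = 100.00 mm
ȳ = 530100.00 / 5700.00 = 93.00 mm

x̄ = 100.00 mm, ȳ = 93.00 mm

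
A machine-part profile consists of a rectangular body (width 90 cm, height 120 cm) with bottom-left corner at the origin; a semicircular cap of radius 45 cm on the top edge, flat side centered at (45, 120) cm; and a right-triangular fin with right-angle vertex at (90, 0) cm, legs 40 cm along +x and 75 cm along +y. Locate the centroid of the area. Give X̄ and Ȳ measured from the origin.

X̄ = 50.65 cm, Ȳ = 72.86 cm

rectangular body: A = 90 × 120 = 10800.00, centroid at (45.00, 60.00).
semicircular top: A = ½π·45² = 3180.86, centroid at (45.00, 139.10).
triangular fin: A = ½·40·75 = 1500.00, centroid at (103.33, 25.00).
ΣA = 15480.86 cm²
ΣAX̄ = (10800.00)(45.00) + (3180.86)(45.00) + (1500.00)(103.33) = 784138.82 cm³
ΣAȲ = (10800.00)(60.00) + (3180.86)(139.10) + (1500.00)(25.00) = 1127953.51 cm³
X̄ = 784138.82 / 15480.86 = 50.65 cm
Ȳ = 1127953.51 / 15480.86 = 72.86 cm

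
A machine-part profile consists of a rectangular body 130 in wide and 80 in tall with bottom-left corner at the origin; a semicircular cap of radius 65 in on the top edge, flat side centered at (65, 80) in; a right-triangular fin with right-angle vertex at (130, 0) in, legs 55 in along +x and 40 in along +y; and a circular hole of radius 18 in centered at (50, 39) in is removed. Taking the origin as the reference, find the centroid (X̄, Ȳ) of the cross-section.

Part | A | x̄ᵢ | ȳᵢ | A·x̄ᵢ | A·ȳᵢ
rectangular body | 10400.00 | 65.00 | 40.00 | 676000.00 | 416000.00
semicircular top | 6636.61 | 65.00 | 107.59 | 431379.94 | 714012.49
triangular fin | 1100.00 | 148.33 | 13.33 | 163166.67 | 14666.67
hole | -1017.88 | 50.00 | 39.00 | -50893.80 | -39697.16
Σ | 17118.74 |  |  | 1219652.81 | 1104981.99
X̄ = 1219652.81 / 17118.74 = 71.25 in
Ȳ = 1104981.99 / 17118.74 = 64.55 in

X̄ = 71.25 in, Ȳ = 64.55 in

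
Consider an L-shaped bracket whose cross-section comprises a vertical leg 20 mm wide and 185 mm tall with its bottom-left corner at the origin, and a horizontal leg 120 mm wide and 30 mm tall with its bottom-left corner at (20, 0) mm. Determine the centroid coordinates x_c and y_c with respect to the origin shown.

vertical leg: A = 20 × 185 = 3700.00, centroid at (10.00, 92.50).
horizontal leg: A = 120 × 30 = 3600.00, centroid at (80.00, 15.00).
ΣA = 7300.00 mm², ΣAx_c = 325000.00 mm³, ΣAy_c = 396250.00 mm³.
x_c = 325000.00/7300.00 = 44.52 mm; y_c = 396250.00/7300.00 = 54.28 mm.

x_c = 44.52 mm, y_c = 54.28 mm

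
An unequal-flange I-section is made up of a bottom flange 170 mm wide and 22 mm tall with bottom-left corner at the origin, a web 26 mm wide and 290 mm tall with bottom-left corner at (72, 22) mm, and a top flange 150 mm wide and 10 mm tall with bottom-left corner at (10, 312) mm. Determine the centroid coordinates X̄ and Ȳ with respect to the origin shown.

X̄ = 85.00 mm, Ȳ = 138.95 mm

bottom flange: A = 170 × 22 = 3740.00, centroid at (85.00, 11.00).
web: A = 26 × 290 = 7540.00, centroid at (85.00, 167.00).
top flange: A = 150 × 10 = 1500.00, centroid at (85.00, 317.00).
ΣA = 12780.00 mm², ΣAX̄ = 1086300.00 mm³, ΣAȲ = 1775820.00 mm³.
X̄ = 1086300.00/12780.00 = 85.00 mm; Ȳ = 1775820.00/12780.00 = 138.95 mm.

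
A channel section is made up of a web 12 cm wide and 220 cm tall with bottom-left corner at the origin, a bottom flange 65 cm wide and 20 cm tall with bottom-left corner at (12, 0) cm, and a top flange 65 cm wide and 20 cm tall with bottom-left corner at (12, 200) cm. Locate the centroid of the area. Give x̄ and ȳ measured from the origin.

web: A = 12 × 220 = 2640.00, centroid at (6.00, 110.00).
bottom flange: A = 65 × 20 = 1300.00, centroid at (44.50, 10.00).
top flange: A = 65 × 20 = 1300.00, centroid at (44.50, 210.00).
ΣA = 5240.00 cm²
ΣAx̄ = (2640.00)(6.00) + (1300.00)(44.50) + (1300.00)(44.50) = 131540.00 cm³
ΣAȳ = (2640.00)(110.00) + (1300.00)(10.00) + (1300.00)(210.00) = 576400.00 cm³
x̄ = 131540.00 / 5240.00 = 25.10 cm
ȳ = 576400.00 / 5240.00 = 110.00 cm

x̄ = 25.10 cm, ȳ = 110.00 cm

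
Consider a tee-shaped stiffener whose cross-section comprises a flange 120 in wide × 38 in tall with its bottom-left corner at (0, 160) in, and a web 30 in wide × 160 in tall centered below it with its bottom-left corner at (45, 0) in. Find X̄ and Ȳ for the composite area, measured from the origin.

X̄ = 60.00 in, Ȳ = 128.23 in

Part | A | x̄ᵢ | ȳᵢ | A·x̄ᵢ | A·ȳᵢ
web | 4800.00 | 60.00 | 80.00 | 288000.00 | 384000.00
flange | 4560.00 | 60.00 | 179.00 | 273600.00 | 816240.00
Σ | 9360.00 |  |  | 561600.00 | 1200240.00
X̄ = 561600.00 / 9360.00 = 60.00 in
Ȳ = 1200240.00 / 9360.00 = 128.23 in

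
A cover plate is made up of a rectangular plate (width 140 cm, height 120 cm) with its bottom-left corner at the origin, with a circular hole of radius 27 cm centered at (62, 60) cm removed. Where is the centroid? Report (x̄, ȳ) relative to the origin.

x̄ = 71.26 cm, ȳ = 60.00 cm

plate: A = 140 × 120 = 16800.00, centroid at (70.00, 60.00).
hole: A = −π·27² = -2290.22, centroid at (62.00, 60.00).
ΣA = 14509.78 cm²
ΣAx̄ = (16800.00)(70.00) + (-2290.22)(62.00) = 1034006.30 cm³
ΣAȳ = (16800.00)(60.00) + (-2290.22)(60.00) = 870586.74 cm³
x̄ = 1034006.30 / 14509.78 = 71.26 cm
ȳ = 870586.74 / 14509.78 = 60.00 cm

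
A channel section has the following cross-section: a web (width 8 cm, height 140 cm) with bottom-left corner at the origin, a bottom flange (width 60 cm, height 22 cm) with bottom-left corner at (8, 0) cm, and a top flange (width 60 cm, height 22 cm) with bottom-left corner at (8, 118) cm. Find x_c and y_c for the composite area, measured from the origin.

x_c = 27.87 cm, y_c = 70.00 cm

web: A = 8 × 140 = 1120.00, centroid at (4.00, 70.00).
bottom flange: A = 60 × 22 = 1320.00, centroid at (38.00, 11.00).
top flange: A = 60 × 22 = 1320.00, centroid at (38.00, 129.00).
ΣA = 3760.00 cm², ΣAx_c = 104800.00 cm³, ΣAy_c = 263200.00 cm³.
x_c = 104800.00/3760.00 = 27.87 cm; y_c = 263200.00/3760.00 = 70.00 cm.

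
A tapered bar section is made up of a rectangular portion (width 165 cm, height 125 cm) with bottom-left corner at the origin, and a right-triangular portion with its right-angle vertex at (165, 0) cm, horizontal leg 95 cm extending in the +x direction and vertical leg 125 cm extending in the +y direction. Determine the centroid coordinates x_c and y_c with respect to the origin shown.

rectangular portion: A = 165 × 125 = 20625.00, centroid at (82.50, 62.50).
triangular portion: A = ½·95·125 = 5937.50, centroid at (196.67, 41.67).
ΣA = 26562.50 cm²
ΣAx_c = (20625.00)(82.50) + (5937.50)(196.67) = 2869270.83 cm³
ΣAy_c = (20625.00)(62.50) + (5937.50)(41.67) = 1536458.33 cm³
x_c = 2869270.83 / 26562.50 = 108.02 cm
y_c = 1536458.33 / 26562.50 = 57.84 cm

x_c = 108.02 cm, y_c = 57.84 cm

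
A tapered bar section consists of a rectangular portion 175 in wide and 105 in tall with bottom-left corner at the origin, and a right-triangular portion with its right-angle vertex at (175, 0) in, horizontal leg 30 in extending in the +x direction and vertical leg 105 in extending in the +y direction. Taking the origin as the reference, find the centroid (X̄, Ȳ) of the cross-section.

X̄ = 95.20 in, Ȳ = 51.12 in

rectangular portion: A = 175 × 105 = 18375.00, centroid at (87.50, 52.50).
triangular portion: A = ½·30·105 = 1575.00, centroid at (185.00, 35.00).
ΣA = 19950.00 in², ΣAX̄ = 1899187.50 in³, ΣAȲ = 1019812.50 in³.
X̄ = 1899187.50/19950.00 = 95.20 in; Ȳ = 1019812.50/19950.00 = 51.12 in.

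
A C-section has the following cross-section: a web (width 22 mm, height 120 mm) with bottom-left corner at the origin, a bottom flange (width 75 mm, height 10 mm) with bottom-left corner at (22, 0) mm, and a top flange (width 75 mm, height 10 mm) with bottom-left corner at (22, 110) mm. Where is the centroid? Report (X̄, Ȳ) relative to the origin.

X̄ = 28.57 mm, Ȳ = 60.00 mm

Part | A | x̄ᵢ | ȳᵢ | A·x̄ᵢ | A·ȳᵢ
web | 2640.00 | 11.00 | 60.00 | 29040.00 | 158400.00
bottom flange | 750.00 | 59.50 | 5.00 | 44625.00 | 3750.00
top flange | 750.00 | 59.50 | 115.00 | 44625.00 | 86250.00
Σ | 4140.00 |  |  | 118290.00 | 248400.00
X̄ = 118290.00 / 4140.00 = 28.57 mm
Ȳ = 248400.00 / 4140.00 = 60.00 mm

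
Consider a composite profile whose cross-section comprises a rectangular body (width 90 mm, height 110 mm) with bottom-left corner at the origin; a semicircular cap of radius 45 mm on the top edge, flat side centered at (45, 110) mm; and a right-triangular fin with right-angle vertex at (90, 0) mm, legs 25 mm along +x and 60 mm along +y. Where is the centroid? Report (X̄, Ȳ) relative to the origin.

X̄ = 47.89 mm, Ȳ = 70.14 mm

rectangular body: A = 90 × 110 = 9900.00, centroid at (45.00, 55.00).
semicircular top: A = ½π·45² = 3180.86, centroid at (45.00, 129.10).
triangular fin: A = ½·25·60 = 750.00, centroid at (98.33, 20.00).
ΣA = 13830.86 mm²
ΣAX̄ = (9900.00)(45.00) + (3180.86)(45.00) + (750.00)(98.33) = 662388.82 mm³
ΣAȲ = (9900.00)(55.00) + (3180.86)(129.10) + (750.00)(20.00) = 970144.88 mm³
X̄ = 662388.82 / 13830.86 = 47.89 mm
Ȳ = 970144.88 / 13830.86 = 70.14 mm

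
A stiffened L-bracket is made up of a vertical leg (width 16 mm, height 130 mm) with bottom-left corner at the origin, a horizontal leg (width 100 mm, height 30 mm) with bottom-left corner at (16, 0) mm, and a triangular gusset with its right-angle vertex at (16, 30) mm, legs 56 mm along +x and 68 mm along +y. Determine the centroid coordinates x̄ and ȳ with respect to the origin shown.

vertical leg: A = 16 × 130 = 2080.00, centroid at (8.00, 65.00).
horizontal leg: A = 100 × 30 = 3000.00, centroid at (66.00, 15.00).
gusset: A = ½·56·68 = 1904.00, centroid at (34.67, 52.67).
ΣA = 6984.00 mm², ΣAx̄ = 280645.33 mm³, ΣAȳ = 280477.33 mm³.
x̄ = 280645.33/6984.00 = 40.18 mm; ȳ = 280477.33/6984.00 = 40.16 mm.

x̄ = 40.18 mm, ȳ = 40.16 mm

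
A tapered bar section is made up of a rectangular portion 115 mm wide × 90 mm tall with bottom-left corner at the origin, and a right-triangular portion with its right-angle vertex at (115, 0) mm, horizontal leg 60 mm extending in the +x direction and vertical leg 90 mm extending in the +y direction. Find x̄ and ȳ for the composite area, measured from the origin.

x̄ = 73.53 mm, ȳ = 41.90 mm

rectangular portion: A = 115 × 90 = 10350.00, centroid at (57.50, 45.00).
triangular portion: A = ½·60·90 = 2700.00, centroid at (135.00, 30.00).
ΣA = 13050.00 mm², ΣAx̄ = 959625.00 mm³, ΣAȳ = 546750.00 mm³.
x̄ = 959625.00/13050.00 = 73.53 mm; ȳ = 546750.00/13050.00 = 41.90 mm.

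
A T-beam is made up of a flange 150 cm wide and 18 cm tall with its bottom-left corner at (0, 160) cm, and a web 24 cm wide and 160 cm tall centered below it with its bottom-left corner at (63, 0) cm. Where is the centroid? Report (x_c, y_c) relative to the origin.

x_c = 75.00 cm, y_c = 116.74 cm

Part | A | x̄ᵢ | ȳᵢ | A·x̄ᵢ | A·ȳᵢ
web | 3840.00 | 75.00 | 80.00 | 288000.00 | 307200.00
flange | 2700.00 | 75.00 | 169.00 | 202500.00 | 456300.00
Σ | 6540.00 |  |  | 490500.00 | 763500.00
x_c = 490500.00 / 6540.00 = 75.00 cm
y_c = 763500.00 / 6540.00 = 116.74 cm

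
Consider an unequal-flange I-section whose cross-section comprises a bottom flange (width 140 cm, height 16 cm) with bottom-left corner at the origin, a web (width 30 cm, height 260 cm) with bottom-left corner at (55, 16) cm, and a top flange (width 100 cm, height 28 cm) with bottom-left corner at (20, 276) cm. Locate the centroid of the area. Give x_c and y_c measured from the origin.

bottom flange: A = 140 × 16 = 2240.00, centroid at (70.00, 8.00).
web: A = 30 × 260 = 7800.00, centroid at (70.00, 146.00).
top flange: A = 100 × 28 = 2800.00, centroid at (70.00, 290.00).
ΣA = 12840.00 cm²
ΣAx_c = (2240.00)(70.00) + (7800.00)(70.00) + (2800.00)(70.00) = 898800.00 cm³
ΣAy_c = (2240.00)(8.00) + (7800.00)(146.00) + (2800.00)(290.00) = 1968720.00 cm³
x_c = 898800.00 / 12840.00 = 70.00 cm
y_c = 1968720.00 / 12840.00 = 153.33 cm

x_c = 70.00 cm, y_c = 153.33 cm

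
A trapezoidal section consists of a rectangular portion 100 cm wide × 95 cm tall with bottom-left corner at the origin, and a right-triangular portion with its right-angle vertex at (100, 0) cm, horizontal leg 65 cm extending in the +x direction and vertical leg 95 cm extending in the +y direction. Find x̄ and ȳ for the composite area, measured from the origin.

x̄ = 67.58 cm, ȳ = 43.62 cm

Part | A | x̄ᵢ | ȳᵢ | A·x̄ᵢ | A·ȳᵢ
rectangular portion | 9500.00 | 50.00 | 47.50 | 475000.00 | 451250.00
triangular portion | 3087.50 | 121.67 | 31.67 | 375645.83 | 97770.83
Σ | 12587.50 |  |  | 850645.83 | 549020.83
x̄ = 850645.83 / 12587.50 = 67.58 cm
ȳ = 549020.83 / 12587.50 = 43.62 cm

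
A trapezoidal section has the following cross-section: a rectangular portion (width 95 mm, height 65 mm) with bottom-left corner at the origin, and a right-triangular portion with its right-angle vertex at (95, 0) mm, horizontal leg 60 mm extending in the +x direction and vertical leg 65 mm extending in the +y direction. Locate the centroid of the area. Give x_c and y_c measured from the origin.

rectangular portion: A = 95 × 65 = 6175.00, centroid at (47.50, 32.50).
triangular portion: A = ½·60·65 = 1950.00, centroid at (115.00, 21.67).
ΣA = 8125.00 mm², ΣAx_c = 517562.50 mm³, ΣAy_c = 242937.50 mm³.
x_c = 517562.50/8125.00 = 63.70 mm; y_c = 242937.50/8125.00 = 29.90 mm.

x_c = 63.70 mm, y_c = 29.90 mm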